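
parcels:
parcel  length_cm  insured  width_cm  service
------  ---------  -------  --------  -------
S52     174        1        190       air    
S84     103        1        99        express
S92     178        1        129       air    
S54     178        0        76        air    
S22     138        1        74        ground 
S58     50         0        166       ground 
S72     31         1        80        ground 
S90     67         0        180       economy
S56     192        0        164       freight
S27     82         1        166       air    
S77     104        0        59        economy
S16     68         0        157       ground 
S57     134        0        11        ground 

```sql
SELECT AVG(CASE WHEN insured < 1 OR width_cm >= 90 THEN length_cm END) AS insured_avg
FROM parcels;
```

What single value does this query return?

parcel=S52: ✓ → 174
parcel=S84: ✓ → 103
parcel=S92: ✓ → 178
parcel=S54: ✓ → 178
parcel=S22: ✗
parcel=S58: ✓ → 50
parcel=S72: ✗
parcel=S90: ✓ → 67
parcel=S56: ✓ → 192
parcel=S27: ✓ → 82
parcel=S77: ✓ → 104
parcel=S16: ✓ → 68
parcel=S57: ✓ → 134
insured_avg = (174 + 103 + 178 + 178 + 50 + 67 + 192 + 82 + 104 + 68 + 134) / 11 = 120.9090909091

120.9090909091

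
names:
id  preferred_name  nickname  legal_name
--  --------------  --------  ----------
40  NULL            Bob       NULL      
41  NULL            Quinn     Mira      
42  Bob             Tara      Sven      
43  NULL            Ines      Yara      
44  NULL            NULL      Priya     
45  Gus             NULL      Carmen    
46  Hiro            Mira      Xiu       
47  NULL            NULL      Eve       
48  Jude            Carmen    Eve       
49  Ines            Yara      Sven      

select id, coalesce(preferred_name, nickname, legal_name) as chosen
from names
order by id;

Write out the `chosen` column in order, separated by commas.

Bob, Quinn, Bob, Ines, Priya, Gus, Hiro, Eve, Jude, Ines

id=40: preferred_name=NULL, nickname=Bob → Bob
id=41: preferred_name=NULL, nickname=Quinn → Quinn
id=42: preferred_name=Bob → Bob
id=43: preferred_name=NULL, nickname=Ines → Ines
id=44: preferred_name=NULL, nickname=NULL, legal_name=Priya → Priya
id=45: preferred_name=Gus → Gus
id=46: preferred_name=Hiro → Hiro
id=47: preferred_name=NULL, nickname=NULL, legal_name=Eve → Eve
id=48: preferred_name=Jude → Jude
id=49: preferred_name=Ines → Ines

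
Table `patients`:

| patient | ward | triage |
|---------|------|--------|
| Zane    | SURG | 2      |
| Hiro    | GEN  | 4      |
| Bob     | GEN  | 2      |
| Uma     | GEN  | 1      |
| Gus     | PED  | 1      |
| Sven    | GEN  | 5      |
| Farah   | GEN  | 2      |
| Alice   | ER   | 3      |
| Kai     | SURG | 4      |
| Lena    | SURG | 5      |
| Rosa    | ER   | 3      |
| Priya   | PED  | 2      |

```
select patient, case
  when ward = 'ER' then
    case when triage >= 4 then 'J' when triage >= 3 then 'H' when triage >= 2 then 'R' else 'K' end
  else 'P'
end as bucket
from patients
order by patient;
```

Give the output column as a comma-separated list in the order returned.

H, P, P, P, P, P, P, P, H, P, P, P

patient=Alice: ward='ER' → inner[triage >= 3] → H
patient=Bob: ward='GEN' → outer ELSE → P
patient=Farah: ward='GEN' → outer ELSE → P
patient=Gus: ward='PED' → outer ELSE → P
patient=Hiro: ward='GEN' → outer ELSE → P
patient=Kai: ward='SURG' → outer ELSE → P
patient=Lena: ward='SURG' → outer ELSE → P
patient=Priya: ward='PED' → outer ELSE → P
patient=Rosa: ward='ER' → inner[triage >= 3] → H
patient=Sven: ward='GEN' → outer ELSE → P
patient=Uma: ward='GEN' → outer ELSE → P
patient=Zane: ward='SURG' → outer ELSE → P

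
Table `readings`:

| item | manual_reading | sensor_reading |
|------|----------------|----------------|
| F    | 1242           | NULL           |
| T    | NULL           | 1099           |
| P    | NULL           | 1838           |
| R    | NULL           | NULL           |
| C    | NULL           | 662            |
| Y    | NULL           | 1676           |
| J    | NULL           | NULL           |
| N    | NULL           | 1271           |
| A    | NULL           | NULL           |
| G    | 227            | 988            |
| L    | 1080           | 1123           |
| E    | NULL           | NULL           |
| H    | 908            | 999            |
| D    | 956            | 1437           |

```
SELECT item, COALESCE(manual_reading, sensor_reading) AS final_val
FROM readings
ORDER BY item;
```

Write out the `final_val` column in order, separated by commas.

item=A: manual_reading=NULL, sensor_reading=NULL (all NULL) → NULL
item=C: manual_reading=NULL, sensor_reading=662 → 662
item=D: manual_reading=956 → 956
item=E: manual_reading=NULL, sensor_reading=NULL (all NULL) → NULL
item=F: manual_reading=1242 → 1242
item=G: manual_reading=227 → 227
item=H: manual_reading=908 → 908
item=J: manual_reading=NULL, sensor_reading=NULL (all NULL) → NULL
item=L: manual_reading=1080 → 1080
item=N: manual_reading=NULL, sensor_reading=1271 → 1271
item=P: manual_reading=NULL, sensor_reading=1838 → 1838
item=R: manual_reading=NULL, sensor_reading=NULL (all NULL) → NULL
item=T: manual_reading=NULL, sensor_reading=1099 → 1099
item=Y: manual_reading=NULL, sensor_reading=1676 → 1676

NULL, 662, 956, NULL, 1242, 227, 908, NULL, 1080, 1271, 1838, NULL, 1099, 1676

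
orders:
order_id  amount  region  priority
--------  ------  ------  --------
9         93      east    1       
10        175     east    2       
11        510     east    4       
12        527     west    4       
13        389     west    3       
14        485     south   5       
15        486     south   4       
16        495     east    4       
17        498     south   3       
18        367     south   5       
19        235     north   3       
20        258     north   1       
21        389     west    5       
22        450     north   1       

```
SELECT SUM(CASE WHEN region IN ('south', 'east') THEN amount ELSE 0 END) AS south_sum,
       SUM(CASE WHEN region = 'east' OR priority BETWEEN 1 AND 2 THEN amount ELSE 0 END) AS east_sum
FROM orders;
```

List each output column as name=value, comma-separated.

[south_sum: region IN ('south', 'east')]
order_id=9: ✓ → 93
order_id=10: ✓ → 175
order_id=11: ✓ → 510
order_id=12: ✗
order_id=13: ✗
order_id=14: ✓ → 485
order_id=15: ✓ → 486
order_id=16: ✓ → 495
order_id=17: ✓ → 498
order_id=18: ✓ → 367
order_id=19: ✗
order_id=20: ✗
order_id=21: ✗
order_id=22: ✗
south_sum = 93 + 175 + 510 + 485 + 486 + 495 + 498 + 367 = 3109
—
[east_sum: region = 'east' OR priority BETWEEN 1 AND 2]
order_id=9: ✓ → 93
order_id=10: ✓ → 175
order_id=11: ✓ → 510
order_id=12: ✗
order_id=13: ✗
order_id=14: ✗
order_id=15: ✗
order_id=16: ✓ → 495
order_id=17: ✗
order_id=18: ✗
order_id=19: ✗
order_id=20: ✓ → 258
order_id=21: ✗
order_id=22: ✓ → 450
east_sum = 93 + 175 + 510 + 495 + 258 + 450 = 1981

south_sum=3109, east_sum=1981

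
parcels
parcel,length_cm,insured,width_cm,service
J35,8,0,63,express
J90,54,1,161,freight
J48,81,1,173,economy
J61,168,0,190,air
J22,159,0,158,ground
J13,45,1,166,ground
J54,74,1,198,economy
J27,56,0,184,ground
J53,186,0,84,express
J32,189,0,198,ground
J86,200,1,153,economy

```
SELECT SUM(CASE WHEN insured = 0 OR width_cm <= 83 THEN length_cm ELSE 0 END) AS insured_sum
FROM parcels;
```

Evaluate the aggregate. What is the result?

parcel=J35: ✓ → 8
parcel=J90: ✗
parcel=J48: ✗
parcel=J61: ✓ → 168
parcel=J22: ✓ → 159
parcel=J13: ✗
parcel=J54: ✗
parcel=J27: ✓ → 56
parcel=J53: ✓ → 186
parcel=J32: ✓ → 189
parcel=J86: ✗
insured_sum = 8 + 168 + 159 + 56 + 186 + 189 = 766

766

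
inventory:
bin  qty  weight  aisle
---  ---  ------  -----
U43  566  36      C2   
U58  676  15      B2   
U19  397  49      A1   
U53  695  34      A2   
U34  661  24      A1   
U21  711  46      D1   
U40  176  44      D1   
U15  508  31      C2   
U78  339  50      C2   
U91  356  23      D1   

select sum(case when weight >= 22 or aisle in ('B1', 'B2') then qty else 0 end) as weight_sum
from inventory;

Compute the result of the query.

bin=U43: ✓ → 566
bin=U58: ✓ → 676
bin=U19: ✓ → 397
bin=U53: ✓ → 695
bin=U34: ✓ → 661
bin=U21: ✓ → 711
bin=U40: ✓ → 176
bin=U15: ✓ → 508
bin=U78: ✓ → 339
bin=U91: ✓ → 356
weight_sum = 566 + 676 + 397 + 695 + 661 + 711 + 176 + 508 + 339 + 356 = 5085

5085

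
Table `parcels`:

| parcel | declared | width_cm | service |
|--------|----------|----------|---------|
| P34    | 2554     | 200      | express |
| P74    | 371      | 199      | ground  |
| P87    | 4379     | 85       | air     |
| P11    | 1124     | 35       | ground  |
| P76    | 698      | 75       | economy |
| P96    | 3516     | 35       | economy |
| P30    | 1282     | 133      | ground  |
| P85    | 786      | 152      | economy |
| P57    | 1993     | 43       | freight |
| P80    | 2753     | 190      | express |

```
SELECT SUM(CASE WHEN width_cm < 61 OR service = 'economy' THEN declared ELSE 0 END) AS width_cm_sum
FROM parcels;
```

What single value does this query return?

8117

parcel=P34: ✗
parcel=P74: ✗
parcel=P87: ✗
parcel=P11: ✓ → 1124
parcel=P76: ✓ → 698
parcel=P96: ✓ → 3516
parcel=P30: ✗
parcel=P85: ✓ → 786
parcel=P57: ✓ → 1993
parcel=P80: ✗
width_cm_sum = 1124 + 698 + 3516 + 786 + 1993 = 8117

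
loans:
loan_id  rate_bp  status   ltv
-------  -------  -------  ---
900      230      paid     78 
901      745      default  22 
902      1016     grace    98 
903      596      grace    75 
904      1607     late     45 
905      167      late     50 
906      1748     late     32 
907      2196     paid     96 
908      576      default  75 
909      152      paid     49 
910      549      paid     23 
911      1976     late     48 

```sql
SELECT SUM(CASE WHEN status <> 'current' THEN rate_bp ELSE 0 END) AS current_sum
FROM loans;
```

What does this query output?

loan_id=900: ✓ → 230
loan_id=901: ✓ → 745
loan_id=902: ✓ → 1016
loan_id=903: ✓ → 596
loan_id=904: ✓ → 1607
loan_id=905: ✓ → 167
loan_id=906: ✓ → 1748
loan_id=907: ✓ → 2196
loan_id=908: ✓ → 576
loan_id=909: ✓ → 152
loan_id=910: ✓ → 549
loan_id=911: ✓ → 1976
current_sum = 230 + 745 + 1016 + 596 + 1607 + 167 + 1748 + 2196 + 576 + 152 + 549 + 1976 = 11558

11558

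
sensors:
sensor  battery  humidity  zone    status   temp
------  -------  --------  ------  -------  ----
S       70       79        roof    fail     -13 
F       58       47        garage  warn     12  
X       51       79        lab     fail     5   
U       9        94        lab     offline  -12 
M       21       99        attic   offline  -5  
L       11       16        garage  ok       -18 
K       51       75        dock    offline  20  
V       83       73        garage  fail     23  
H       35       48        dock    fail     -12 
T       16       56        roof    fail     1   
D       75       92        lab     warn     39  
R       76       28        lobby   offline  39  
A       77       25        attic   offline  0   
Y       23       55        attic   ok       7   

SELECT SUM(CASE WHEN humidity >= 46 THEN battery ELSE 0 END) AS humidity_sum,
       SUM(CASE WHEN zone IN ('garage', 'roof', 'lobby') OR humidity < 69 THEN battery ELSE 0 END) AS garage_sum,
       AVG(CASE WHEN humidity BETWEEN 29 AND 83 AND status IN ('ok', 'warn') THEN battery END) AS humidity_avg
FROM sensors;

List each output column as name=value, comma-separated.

[humidity_sum: humidity >= 46]
sensor=S: ✓ → 70
sensor=F: ✓ → 58
sensor=X: ✓ → 51
sensor=U: ✓ → 9
sensor=M: ✓ → 21
sensor=L: ✗
sensor=K: ✓ → 51
sensor=V: ✓ → 83
sensor=H: ✓ → 35
sensor=T: ✓ → 16
sensor=D: ✓ → 75
sensor=R: ✗
sensor=A: ✗
sensor=Y: ✓ → 23
humidity_sum = 70 + 58 + 51 + 9 + 21 + 51 + 83 + 35 + 16 + 75 + 23 = 492
—
[garage_sum: zone IN ('garage', 'roof', 'lobby') OR humidity < 69]
sensor=S: ✓ → 70
sensor=F: ✓ → 58
sensor=X: ✗
sensor=U: ✗
sensor=M: ✗
sensor=L: ✓ → 11
sensor=K: ✗
sensor=V: ✓ → 83
sensor=H: ✓ → 35
sensor=T: ✓ → 16
sensor=D: ✗
sensor=R: ✓ → 76
sensor=A: ✓ → 77
sensor=Y: ✓ → 23
garage_sum = 70 + 58 + 11 + 83 + 35 + 16 + 76 + 77 + 23 = 449
—
[humidity_avg: humidity BETWEEN 29 AND 83 AND status IN ('ok', 'warn')]
sensor=S: ✗
sensor=F: ✓ → 58
sensor=X: ✗
sensor=U: ✗
sensor=M: ✗
sensor=L: ✗
sensor=K: ✗
sensor=V: ✗
sensor=H: ✗
sensor=T: ✗
sensor=D: ✗
sensor=R: ✗
sensor=A: ✗
sensor=Y: ✓ → 23
humidity_avg = (58 + 23) / 2 = 40.5

humidity_sum=492, garage_sum=449, humidity_avg=40.5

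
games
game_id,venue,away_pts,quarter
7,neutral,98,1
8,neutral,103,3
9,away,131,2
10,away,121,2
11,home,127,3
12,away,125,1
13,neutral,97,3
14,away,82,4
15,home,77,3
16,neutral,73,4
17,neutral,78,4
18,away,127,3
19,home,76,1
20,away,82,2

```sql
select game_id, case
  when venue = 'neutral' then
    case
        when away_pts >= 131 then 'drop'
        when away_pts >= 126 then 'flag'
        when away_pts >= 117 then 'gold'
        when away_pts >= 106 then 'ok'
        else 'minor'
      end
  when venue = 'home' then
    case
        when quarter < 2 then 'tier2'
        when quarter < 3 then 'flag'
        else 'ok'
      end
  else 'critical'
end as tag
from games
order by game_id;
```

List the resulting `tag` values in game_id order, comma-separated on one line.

game_id=7: venue='neutral' → inner[ELSE] → minor
game_id=8: venue='neutral' → inner[ELSE] → minor
game_id=9: venue='away' → outer ELSE → critical
game_id=10: venue='away' → outer ELSE → critical
game_id=11: venue='home' → inner[ELSE] → ok
game_id=12: venue='away' → outer ELSE → critical
game_id=13: venue='neutral' → inner[ELSE] → minor
game_id=14: venue='away' → outer ELSE → critical
game_id=15: venue='home' → inner[ELSE] → ok
game_id=16: venue='neutral' → inner[ELSE] → minor
game_id=17: venue='neutral' → inner[ELSE] → minor
game_id=18: venue='away' → outer ELSE → critical
game_id=19: venue='home' → inner[quarter < 2] → tier2
game_id=20: venue='away' → outer ELSE → critical

minor, minor, critical, critical, ok, critical, minor, critical, ok, minor, minor, critical, tier2, critical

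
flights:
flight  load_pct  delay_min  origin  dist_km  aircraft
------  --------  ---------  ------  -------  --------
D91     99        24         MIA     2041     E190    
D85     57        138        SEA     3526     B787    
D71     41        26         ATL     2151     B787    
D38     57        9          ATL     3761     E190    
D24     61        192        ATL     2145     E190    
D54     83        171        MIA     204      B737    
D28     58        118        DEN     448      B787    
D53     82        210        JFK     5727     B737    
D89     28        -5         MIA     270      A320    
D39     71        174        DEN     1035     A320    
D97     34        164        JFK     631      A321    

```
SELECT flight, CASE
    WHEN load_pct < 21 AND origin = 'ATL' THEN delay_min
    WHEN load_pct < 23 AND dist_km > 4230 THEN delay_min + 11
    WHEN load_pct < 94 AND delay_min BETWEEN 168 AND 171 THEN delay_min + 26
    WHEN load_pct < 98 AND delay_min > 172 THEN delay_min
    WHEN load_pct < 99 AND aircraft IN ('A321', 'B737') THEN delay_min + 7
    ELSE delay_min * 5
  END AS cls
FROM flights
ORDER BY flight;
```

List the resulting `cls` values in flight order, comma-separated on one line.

flight=D24: load_pct < 98 AND delay_min > 172 → 192
flight=D28: ELSE → 590
flight=D38: ELSE → 45
flight=D39: load_pct < 98 AND delay_min > 172 → 174
flight=D53: load_pct < 98 AND delay_min > 172 → 210
flight=D54: load_pct < 94 AND delay_min BETWEEN 168 AND 171 → 197
flight=D71: ELSE → 130
flight=D85: ELSE → 690
flight=D89: ELSE → -25
flight=D91: ELSE → 120
flight=D97: load_pct < 99 AND aircraft IN ('A321', 'B737') → 171

192, 590, 45, 174, 210, 197, 130, 690, -25, 120, 171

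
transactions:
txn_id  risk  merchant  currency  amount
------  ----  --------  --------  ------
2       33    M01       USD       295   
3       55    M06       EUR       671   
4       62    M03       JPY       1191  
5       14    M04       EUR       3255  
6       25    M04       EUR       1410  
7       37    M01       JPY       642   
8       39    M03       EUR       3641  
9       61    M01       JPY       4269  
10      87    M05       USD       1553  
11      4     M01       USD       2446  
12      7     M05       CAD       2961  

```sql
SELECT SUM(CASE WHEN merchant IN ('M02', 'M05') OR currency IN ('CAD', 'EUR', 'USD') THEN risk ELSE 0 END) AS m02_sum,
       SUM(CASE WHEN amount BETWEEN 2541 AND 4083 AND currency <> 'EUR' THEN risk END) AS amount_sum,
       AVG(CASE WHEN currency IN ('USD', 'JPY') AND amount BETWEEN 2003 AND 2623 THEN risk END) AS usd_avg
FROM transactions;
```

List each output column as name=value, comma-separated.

m02_sum=264, amount_sum=7, usd_avg=4

[m02_sum: merchant IN ('M02', 'M05') OR currency IN ('CAD', 'EUR', 'USD')]
txn_id=2: ✓ → 33
txn_id=3: ✓ → 55
txn_id=4: ✗
txn_id=5: ✓ → 14
txn_id=6: ✓ → 25
txn_id=7: ✗
txn_id=8: ✓ → 39
txn_id=9: ✗
txn_id=10: ✓ → 87
txn_id=11: ✓ → 4
txn_id=12: ✓ → 7
m02_sum = 33 + 55 + 14 + 25 + 39 + 87 + 4 + 7 = 264
—
[amount_sum: amount BETWEEN 2541 AND 4083 AND currency <> 'EUR']
txn_id=2: ✗
txn_id=3: ✗
txn_id=4: ✗
txn_id=5: ✗
txn_id=6: ✗
txn_id=7: ✗
txn_id=8: ✗
txn_id=9: ✗
txn_id=10: ✗
txn_id=11: ✗
txn_id=12: ✓ → 7
amount_sum = 7
—
[usd_avg: currency IN ('USD', 'JPY') AND amount BETWEEN 2003 AND 2623]
txn_id=2: ✗
txn_id=3: ✗
txn_id=4: ✗
txn_id=5: ✗
txn_id=6: ✗
txn_id=7: ✗
txn_id=8: ✗
txn_id=9: ✗
txn_id=10: ✗
txn_id=11: ✓ → 4
txn_id=12: ✗
usd_avg = 4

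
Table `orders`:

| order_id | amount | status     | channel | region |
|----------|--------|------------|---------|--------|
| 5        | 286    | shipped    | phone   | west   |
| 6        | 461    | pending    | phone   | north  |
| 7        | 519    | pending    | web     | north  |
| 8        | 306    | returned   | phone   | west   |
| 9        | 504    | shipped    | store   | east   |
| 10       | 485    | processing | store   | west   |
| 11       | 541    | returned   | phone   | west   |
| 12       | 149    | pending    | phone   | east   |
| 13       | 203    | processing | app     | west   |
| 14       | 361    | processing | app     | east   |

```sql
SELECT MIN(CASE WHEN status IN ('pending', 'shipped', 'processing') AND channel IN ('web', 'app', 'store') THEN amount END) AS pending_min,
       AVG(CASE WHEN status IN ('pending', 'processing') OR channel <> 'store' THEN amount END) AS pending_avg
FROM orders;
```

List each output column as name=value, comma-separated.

[pending_min: status IN ('pending', 'shipped', 'processing') AND channel IN ('web', 'app', 'store')]
order_id=5: ✗
order_id=6: ✗
order_id=7: ✓ → 519
order_id=8: ✗
order_id=9: ✓ → 504
order_id=10: ✓ → 485
order_id=11: ✗
order_id=12: ✗
order_id=13: ✓ → 203
order_id=14: ✓ → 361
pending_min = MIN(519, 504, 485, 203, 361) = 203
—
[pending_avg: status IN ('pending', 'processing') OR channel <> 'store']
order_id=5: ✓ → 286
order_id=6: ✓ → 461
order_id=7: ✓ → 519
order_id=8: ✓ → 306
order_id=9: ✗
order_id=10: ✓ → 485
order_id=11: ✓ → 541
order_id=12: ✓ → 149
order_id=13: ✓ → 203
order_id=14: ✓ → 361
pending_avg = (286 + 461 + 519 + 306 + 485 + 541 + 149 + 203 + 361) / 9 = 367.8888888889

pending_min=203, pending_avg=367.8888888889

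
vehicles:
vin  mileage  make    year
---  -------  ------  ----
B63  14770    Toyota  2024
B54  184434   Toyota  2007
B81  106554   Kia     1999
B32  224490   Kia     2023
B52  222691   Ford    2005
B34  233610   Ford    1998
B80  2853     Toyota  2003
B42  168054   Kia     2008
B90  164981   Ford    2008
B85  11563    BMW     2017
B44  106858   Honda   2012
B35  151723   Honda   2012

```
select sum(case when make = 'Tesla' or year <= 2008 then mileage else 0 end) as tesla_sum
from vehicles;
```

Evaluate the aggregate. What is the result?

1083177

vin=B63: ✗
vin=B54: ✓ → 184434
vin=B81: ✓ → 106554
vin=B32: ✗
vin=B52: ✓ → 222691
vin=B34: ✓ → 233610
vin=B80: ✓ → 2853
vin=B42: ✓ → 168054
vin=B90: ✓ → 164981
vin=B85: ✗
vin=B44: ✗
vin=B35: ✗
tesla_sum = 184434 + 106554 + 222691 + 233610 + 2853 + 168054 + 164981 = 1083177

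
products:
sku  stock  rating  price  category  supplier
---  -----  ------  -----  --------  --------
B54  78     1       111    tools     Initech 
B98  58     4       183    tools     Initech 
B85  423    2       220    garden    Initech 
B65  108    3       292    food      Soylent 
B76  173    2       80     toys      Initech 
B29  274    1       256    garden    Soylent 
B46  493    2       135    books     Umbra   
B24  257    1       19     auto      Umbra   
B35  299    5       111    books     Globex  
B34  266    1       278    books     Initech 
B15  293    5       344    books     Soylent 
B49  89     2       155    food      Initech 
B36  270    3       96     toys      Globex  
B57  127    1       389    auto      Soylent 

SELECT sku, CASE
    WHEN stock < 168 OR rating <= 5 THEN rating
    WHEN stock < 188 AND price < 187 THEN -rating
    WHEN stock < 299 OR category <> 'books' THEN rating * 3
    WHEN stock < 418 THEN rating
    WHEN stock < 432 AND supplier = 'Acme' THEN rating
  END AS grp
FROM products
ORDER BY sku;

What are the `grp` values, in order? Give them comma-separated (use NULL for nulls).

sku=B15: stock < 168 OR rating <= 5 → 5
sku=B24: stock < 168 OR rating <= 5 → 1
sku=B29: stock < 168 OR rating <= 5 → 1
sku=B34: stock < 168 OR rating <= 5 → 1
sku=B35: stock < 168 OR rating <= 5 → 5
sku=B36: stock < 168 OR rating <= 5 → 3
sku=B46: stock < 168 OR rating <= 5 → 2
sku=B49: stock < 168 OR rating <= 5 → 2
sku=B54: stock < 168 OR rating <= 5 → 1
sku=B57: stock < 168 OR rating <= 5 → 1
sku=B65: stock < 168 OR rating <= 5 → 3
sku=B76: stock < 168 OR rating <= 5 → 2
sku=B85: stock < 168 OR rating <= 5 → 2
sku=B98: stock < 168 OR rating <= 5 → 4

5, 1, 1, 1, 5, 3, 2, 2, 1, 1, 3, 2, 2, 4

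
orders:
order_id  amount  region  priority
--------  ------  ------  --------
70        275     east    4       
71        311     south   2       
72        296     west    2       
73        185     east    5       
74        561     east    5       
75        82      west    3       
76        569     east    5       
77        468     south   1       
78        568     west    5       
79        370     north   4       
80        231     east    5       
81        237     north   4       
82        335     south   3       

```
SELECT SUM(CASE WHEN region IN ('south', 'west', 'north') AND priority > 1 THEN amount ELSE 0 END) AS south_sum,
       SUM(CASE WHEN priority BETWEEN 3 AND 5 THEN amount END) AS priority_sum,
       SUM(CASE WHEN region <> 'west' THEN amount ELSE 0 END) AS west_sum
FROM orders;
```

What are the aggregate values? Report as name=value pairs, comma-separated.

south_sum=2199, priority_sum=3413, west_sum=3542

[south_sum: region IN ('south', 'west', 'north') AND priority > 1]
order_id=70: ✗
order_id=71: ✓ → 311
order_id=72: ✓ → 296
order_id=73: ✗
order_id=74: ✗
order_id=75: ✓ → 82
order_id=76: ✗
order_id=77: ✗
order_id=78: ✓ → 568
order_id=79: ✓ → 370
order_id=80: ✗
order_id=81: ✓ → 237
order_id=82: ✓ → 335
south_sum = 311 + 296 + 82 + 568 + 370 + 237 + 335 = 2199
—
[priority_sum: priority BETWEEN 3 AND 5]
order_id=70: ✓ → 275
order_id=71: ✗
order_id=72: ✗
order_id=73: ✓ → 185
order_id=74: ✓ → 561
order_id=75: ✓ → 82
order_id=76: ✓ → 569
order_id=77: ✗
order_id=78: ✓ → 568
order_id=79: ✓ → 370
order_id=80: ✓ → 231
order_id=81: ✓ → 237
order_id=82: ✓ → 335
priority_sum = 275 + 185 + 561 + 82 + 569 + 568 + 370 + 231 + 237 + 335 = 3413
—
[west_sum: region <> 'west']
order_id=70: ✓ → 275
order_id=71: ✓ → 311
order_id=72: ✗
order_id=73: ✓ → 185
order_id=74: ✓ → 561
order_id=75: ✗
order_id=76: ✓ → 569
order_id=77: ✓ → 468
order_id=78: ✗
order_id=79: ✓ → 370
order_id=80: ✓ → 231
order_id=81: ✓ → 237
order_id=82: ✓ → 335
west_sum = 275 + 311 + 185 + 561 + 569 + 468 + 370 + 231 + 237 + 335 = 3542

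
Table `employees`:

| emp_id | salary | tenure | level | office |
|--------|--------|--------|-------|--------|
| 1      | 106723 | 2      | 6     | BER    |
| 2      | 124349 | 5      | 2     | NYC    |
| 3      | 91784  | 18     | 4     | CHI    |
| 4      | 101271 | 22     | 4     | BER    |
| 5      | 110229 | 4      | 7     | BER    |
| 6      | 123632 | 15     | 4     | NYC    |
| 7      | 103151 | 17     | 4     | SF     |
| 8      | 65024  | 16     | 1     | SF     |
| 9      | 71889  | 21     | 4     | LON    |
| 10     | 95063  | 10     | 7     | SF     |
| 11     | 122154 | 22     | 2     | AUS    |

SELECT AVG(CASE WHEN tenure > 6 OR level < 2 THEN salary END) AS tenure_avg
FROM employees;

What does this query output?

96746

emp_id=1: ✗
emp_id=2: ✗
emp_id=3: ✓ → 91784
emp_id=4: ✓ → 101271
emp_id=5: ✗
emp_id=6: ✓ → 123632
emp_id=7: ✓ → 103151
emp_id=8: ✓ → 65024
emp_id=9: ✓ → 71889
emp_id=10: ✓ → 95063
emp_id=11: ✓ → 122154
tenure_avg = (91784 + 101271 + 123632 + 103151 + 65024 + 71889 + 95063 + 122154) / 8 = 96746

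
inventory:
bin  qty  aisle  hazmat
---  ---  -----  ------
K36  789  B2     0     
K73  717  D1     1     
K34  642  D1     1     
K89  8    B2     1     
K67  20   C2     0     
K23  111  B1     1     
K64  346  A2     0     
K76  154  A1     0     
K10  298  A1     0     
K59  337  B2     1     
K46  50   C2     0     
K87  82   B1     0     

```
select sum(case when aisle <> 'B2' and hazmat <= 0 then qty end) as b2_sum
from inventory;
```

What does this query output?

bin=K36: ✗
bin=K73: ✗
bin=K34: ✗
bin=K89: ✗
bin=K67: ✓ → 20
bin=K23: ✗
bin=K64: ✓ → 346
bin=K76: ✓ → 154
bin=K10: ✓ → 298
bin=K59: ✗
bin=K46: ✓ → 50
bin=K87: ✓ → 82
b2_sum = 20 + 346 + 154 + 298 + 50 + 82 = 950

950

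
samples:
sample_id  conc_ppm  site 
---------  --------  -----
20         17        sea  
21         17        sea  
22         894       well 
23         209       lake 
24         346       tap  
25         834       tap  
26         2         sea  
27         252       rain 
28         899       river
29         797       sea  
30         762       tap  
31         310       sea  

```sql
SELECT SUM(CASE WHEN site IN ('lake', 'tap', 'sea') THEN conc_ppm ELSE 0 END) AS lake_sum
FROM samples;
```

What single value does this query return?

3294

sample_id=20: ✓ → 17
sample_id=21: ✓ → 17
sample_id=22: ✗
sample_id=23: ✓ → 209
sample_id=24: ✓ → 346
sample_id=25: ✓ → 834
sample_id=26: ✓ → 2
sample_id=27: ✗
sample_id=28: ✗
sample_id=29: ✓ → 797
sample_id=30: ✓ → 762
sample_id=31: ✓ → 310
lake_sum = 17 + 17 + 209 + 346 + 834 + 2 + 797 + 762 + 310 = 3294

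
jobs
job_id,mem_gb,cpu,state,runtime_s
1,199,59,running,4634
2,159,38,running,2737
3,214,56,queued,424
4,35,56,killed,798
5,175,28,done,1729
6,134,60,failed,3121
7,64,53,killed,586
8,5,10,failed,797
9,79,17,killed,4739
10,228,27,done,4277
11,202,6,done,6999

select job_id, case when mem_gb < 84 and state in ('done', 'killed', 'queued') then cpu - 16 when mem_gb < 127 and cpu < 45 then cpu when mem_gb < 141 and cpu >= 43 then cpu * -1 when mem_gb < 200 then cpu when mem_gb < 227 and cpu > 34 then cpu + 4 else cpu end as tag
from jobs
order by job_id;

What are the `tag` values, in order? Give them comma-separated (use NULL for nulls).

59, 38, 60, 40, 28, -60, 37, 10, 1, 27, 6

job_id=1: mem_gb < 200 → 59
job_id=2: mem_gb < 200 → 38
job_id=3: mem_gb < 227 and cpu > 34 → 60
job_id=4: mem_gb < 84 and state in ('done', 'killed', 'queued') → 40
job_id=5: mem_gb < 200 → 28
job_id=6: mem_gb < 141 and cpu >= 43 → -60
job_id=7: mem_gb < 84 and state in ('done', 'killed', 'queued') → 37
job_id=8: mem_gb < 127 and cpu < 45 → 10
job_id=9: mem_gb < 84 and state in ('done', 'killed', 'queued') → 1
job_id=10: ELSE → 27
job_id=11: ELSE → 6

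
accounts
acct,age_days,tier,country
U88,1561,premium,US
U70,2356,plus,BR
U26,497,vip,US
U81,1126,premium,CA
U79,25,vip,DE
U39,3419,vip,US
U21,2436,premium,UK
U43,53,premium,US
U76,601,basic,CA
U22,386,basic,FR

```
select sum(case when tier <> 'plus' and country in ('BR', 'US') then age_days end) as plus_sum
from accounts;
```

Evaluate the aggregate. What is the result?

acct=U88: ✓ → 1561
acct=U70: ✗
acct=U26: ✓ → 497
acct=U81: ✗
acct=U79: ✗
acct=U39: ✓ → 3419
acct=U21: ✗
acct=U43: ✓ → 53
acct=U76: ✗
acct=U22: ✗
plus_sum = 1561 + 497 + 3419 + 53 = 5530

5530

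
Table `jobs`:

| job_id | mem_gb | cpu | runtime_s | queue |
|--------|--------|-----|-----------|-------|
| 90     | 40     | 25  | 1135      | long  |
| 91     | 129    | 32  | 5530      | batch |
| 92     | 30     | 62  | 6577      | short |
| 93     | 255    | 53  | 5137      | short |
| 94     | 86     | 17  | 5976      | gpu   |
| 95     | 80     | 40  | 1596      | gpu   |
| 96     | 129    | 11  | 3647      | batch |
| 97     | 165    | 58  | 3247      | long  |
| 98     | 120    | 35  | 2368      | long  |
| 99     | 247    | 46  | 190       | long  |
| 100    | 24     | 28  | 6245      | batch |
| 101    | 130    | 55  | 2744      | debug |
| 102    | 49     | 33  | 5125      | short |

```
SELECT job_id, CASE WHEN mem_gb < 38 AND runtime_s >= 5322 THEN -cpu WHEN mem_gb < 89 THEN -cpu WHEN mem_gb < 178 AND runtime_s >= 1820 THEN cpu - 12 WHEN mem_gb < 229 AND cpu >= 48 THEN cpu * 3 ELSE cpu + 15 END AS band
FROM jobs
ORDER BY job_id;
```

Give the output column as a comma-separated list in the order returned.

job_id=90: mem_gb < 89 → -25
job_id=91: mem_gb < 178 AND runtime_s >= 1820 → 20
job_id=92: mem_gb < 38 AND runtime_s >= 5322 → -62
job_id=93: ELSE → 68
job_id=94: mem_gb < 89 → -17
job_id=95: mem_gb < 89 → -40
job_id=96: mem_gb < 178 AND runtime_s >= 1820 → -1
job_id=97: mem_gb < 178 AND runtime_s >= 1820 → 46
job_id=98: mem_gb < 178 AND runtime_s >= 1820 → 23
job_id=99: ELSE → 61
job_id=100: mem_gb < 38 AND runtime_s >= 5322 → -28
job_id=101: mem_gb < 178 AND runtime_s >= 1820 → 43
job_id=102: mem_gb < 89 → -33

-25, 20, -62, 68, -17, -40, -1, 46, 23, 61, -28, 43, -33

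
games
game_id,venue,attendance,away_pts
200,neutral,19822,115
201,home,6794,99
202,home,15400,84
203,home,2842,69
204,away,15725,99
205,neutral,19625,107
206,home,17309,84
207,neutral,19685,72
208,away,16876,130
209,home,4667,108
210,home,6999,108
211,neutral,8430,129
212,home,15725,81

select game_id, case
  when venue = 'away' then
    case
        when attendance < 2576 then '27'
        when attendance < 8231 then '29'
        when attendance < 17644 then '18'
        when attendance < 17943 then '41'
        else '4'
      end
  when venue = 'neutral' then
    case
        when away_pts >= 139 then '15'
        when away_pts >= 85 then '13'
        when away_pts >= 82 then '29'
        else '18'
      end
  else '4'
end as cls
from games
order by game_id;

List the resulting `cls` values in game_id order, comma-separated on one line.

game_id=200: venue='neutral' → inner[away_pts >= 85] → 13
game_id=201: venue='home' → outer ELSE → 4
game_id=202: venue='home' → outer ELSE → 4
game_id=203: venue='home' → outer ELSE → 4
game_id=204: venue='away' → inner[attendance < 17644] → 18
game_id=205: venue='neutral' → inner[away_pts >= 85] → 13
game_id=206: venue='home' → outer ELSE → 4
game_id=207: venue='neutral' → inner[ELSE] → 18
game_id=208: venue='away' → inner[attendance < 17644] → 18
game_id=209: venue='home' → outer ELSE → 4
game_id=210: venue='home' → outer ELSE → 4
game_id=211: venue='neutral' → inner[away_pts >= 85] → 13
game_id=212: venue='home' → outer ELSE → 4

13, 4, 4, 4, 18, 13, 4, 18, 18, 4, 4, 13, 4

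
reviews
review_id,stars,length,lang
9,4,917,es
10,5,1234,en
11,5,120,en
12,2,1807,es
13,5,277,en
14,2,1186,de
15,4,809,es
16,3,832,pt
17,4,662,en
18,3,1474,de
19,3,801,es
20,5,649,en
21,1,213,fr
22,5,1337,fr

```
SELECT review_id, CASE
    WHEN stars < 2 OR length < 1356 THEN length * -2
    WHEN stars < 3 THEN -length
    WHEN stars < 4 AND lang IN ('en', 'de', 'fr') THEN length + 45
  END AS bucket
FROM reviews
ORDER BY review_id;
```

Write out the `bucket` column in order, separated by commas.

-1834, -2468, -240, -1807, -554, -2372, -1618, -1664, -1324, 1519, -1602, -1298, -426, -2674

review_id=9: stars < 2 OR length < 1356 → -1834
review_id=10: stars < 2 OR length < 1356 → -2468
review_id=11: stars < 2 OR length < 1356 → -240
review_id=12: stars < 3 → -1807
review_id=13: stars < 2 OR length < 1356 → -554
review_id=14: stars < 2 OR length < 1356 → -2372
review_id=15: stars < 2 OR length < 1356 → -1618
review_id=16: stars < 2 OR length < 1356 → -1664
review_id=17: stars < 2 OR length < 1356 → -1324
review_id=18: stars < 4 AND lang IN ('en', 'de', 'fr') → 1519
review_id=19: stars < 2 OR length < 1356 → -1602
review_id=20: stars < 2 OR length < 1356 → -1298
review_id=21: stars < 2 OR length < 1356 → -426
review_id=22: stars < 2 OR length < 1356 → -2674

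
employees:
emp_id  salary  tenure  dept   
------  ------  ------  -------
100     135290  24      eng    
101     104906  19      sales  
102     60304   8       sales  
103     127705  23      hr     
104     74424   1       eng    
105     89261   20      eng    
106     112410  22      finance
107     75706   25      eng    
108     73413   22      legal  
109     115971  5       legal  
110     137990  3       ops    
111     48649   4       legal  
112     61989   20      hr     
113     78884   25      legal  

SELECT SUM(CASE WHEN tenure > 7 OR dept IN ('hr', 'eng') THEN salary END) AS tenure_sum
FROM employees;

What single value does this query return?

emp_id=100: ✓ → 135290
emp_id=101: ✓ → 104906
emp_id=102: ✓ → 60304
emp_id=103: ✓ → 127705
emp_id=104: ✓ → 74424
emp_id=105: ✓ → 89261
emp_id=106: ✓ → 112410
emp_id=107: ✓ → 75706
emp_id=108: ✓ → 73413
emp_id=109: ✗
emp_id=110: ✗
emp_id=111: ✗
emp_id=112: ✓ → 61989
emp_id=113: ✓ → 78884
tenure_sum = 135290 + 104906 + 60304 + 127705 + 74424 + 89261 + 112410 + 75706 + 73413 + 61989 + 78884 = 994292

994292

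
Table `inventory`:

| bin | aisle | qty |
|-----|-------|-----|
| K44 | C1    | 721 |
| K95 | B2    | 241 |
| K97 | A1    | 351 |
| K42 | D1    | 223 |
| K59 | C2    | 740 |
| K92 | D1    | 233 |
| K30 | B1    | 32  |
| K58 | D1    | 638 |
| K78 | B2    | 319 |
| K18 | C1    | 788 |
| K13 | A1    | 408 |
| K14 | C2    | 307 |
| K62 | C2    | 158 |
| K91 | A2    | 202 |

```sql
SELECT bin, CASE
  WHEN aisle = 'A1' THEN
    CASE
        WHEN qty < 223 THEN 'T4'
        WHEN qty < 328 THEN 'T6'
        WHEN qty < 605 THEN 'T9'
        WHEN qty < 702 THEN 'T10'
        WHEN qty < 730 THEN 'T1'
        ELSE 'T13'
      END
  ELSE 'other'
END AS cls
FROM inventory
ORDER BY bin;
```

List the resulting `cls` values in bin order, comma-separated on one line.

bin=K13: aisle='A1' → inner[qty < 605] → T9
bin=K14: aisle='C2' → outer ELSE → other
bin=K18: aisle='C1' → outer ELSE → other
bin=K30: aisle='B1' → outer ELSE → other
bin=K42: aisle='D1' → outer ELSE → other
bin=K44: aisle='C1' → outer ELSE → other
bin=K58: aisle='D1' → outer ELSE → other
bin=K59: aisle='C2' → outer ELSE → other
bin=K62: aisle='C2' → outer ELSE → other
bin=K78: aisle='B2' → outer ELSE → other
bin=K91: aisle='A2' → outer ELSE → other
bin=K92: aisle='D1' → outer ELSE → other
bin=K95: aisle='B2' → outer ELSE → other
bin=K97: aisle='A1' → inner[qty < 605] → T9

T9, other, other, other, other, other, other, other, other, other, other, other, other, T9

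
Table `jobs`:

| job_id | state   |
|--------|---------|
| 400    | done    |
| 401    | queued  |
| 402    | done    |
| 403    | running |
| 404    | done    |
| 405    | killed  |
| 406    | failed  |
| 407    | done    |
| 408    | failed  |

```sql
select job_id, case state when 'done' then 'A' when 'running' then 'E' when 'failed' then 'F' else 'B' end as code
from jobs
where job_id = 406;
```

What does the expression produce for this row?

job_id = 406: state=failed.
state='done' → false
state='running' → false
state='failed' → true → F

F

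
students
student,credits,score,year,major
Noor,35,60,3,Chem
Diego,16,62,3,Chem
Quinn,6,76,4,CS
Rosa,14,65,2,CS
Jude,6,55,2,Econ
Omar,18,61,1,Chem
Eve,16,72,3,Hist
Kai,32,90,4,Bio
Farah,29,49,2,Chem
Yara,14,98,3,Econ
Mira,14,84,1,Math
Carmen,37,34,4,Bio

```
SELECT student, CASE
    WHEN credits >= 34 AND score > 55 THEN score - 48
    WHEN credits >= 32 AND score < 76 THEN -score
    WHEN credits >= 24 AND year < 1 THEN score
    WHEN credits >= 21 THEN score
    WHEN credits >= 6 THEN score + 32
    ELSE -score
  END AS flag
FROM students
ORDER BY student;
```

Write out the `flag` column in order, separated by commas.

student=Carmen: credits >= 32 AND score < 76 → -34
student=Diego: credits >= 6 → 94
student=Eve: credits >= 6 → 104
student=Farah: credits >= 21 → 49
student=Jude: credits >= 6 → 87
student=Kai: credits >= 21 → 90
student=Mira: credits >= 6 → 116
student=Noor: credits >= 34 AND score > 55 → 12
student=Omar: credits >= 6 → 93
student=Quinn: credits >= 6 → 108
student=Rosa: credits >= 6 → 97
student=Yara: credits >= 6 → 130

-34, 94, 104, 49, 87, 90, 116, 12, 93, 108, 97, 130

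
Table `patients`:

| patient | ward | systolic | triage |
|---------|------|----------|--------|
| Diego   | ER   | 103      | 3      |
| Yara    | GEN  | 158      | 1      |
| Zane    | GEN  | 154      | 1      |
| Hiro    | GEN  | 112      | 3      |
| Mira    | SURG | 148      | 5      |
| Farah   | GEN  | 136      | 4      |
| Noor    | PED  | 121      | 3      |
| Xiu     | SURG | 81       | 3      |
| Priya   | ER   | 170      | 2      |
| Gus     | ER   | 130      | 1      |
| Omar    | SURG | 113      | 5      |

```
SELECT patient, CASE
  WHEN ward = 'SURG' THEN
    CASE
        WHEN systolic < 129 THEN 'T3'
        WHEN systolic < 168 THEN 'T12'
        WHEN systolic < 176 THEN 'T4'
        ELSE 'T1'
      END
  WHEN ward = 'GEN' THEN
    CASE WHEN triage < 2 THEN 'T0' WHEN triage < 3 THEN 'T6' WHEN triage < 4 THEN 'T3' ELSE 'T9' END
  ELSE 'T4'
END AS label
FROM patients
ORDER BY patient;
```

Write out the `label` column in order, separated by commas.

T4, T9, T4, T3, T12, T4, T3, T4, T3, T0, T0

patient=Diego: ward='ER' → outer ELSE → T4
patient=Farah: ward='GEN' → inner[ELSE] → T9
patient=Gus: ward='ER' → outer ELSE → T4
patient=Hiro: ward='GEN' → inner[triage < 4] → T3
patient=Mira: ward='SURG' → inner[systolic < 168] → T12
patient=Noor: ward='PED' → outer ELSE → T4
patient=Omar: ward='SURG' → inner[systolic < 129] → T3
patient=Priya: ward='ER' → outer ELSE → T4
patient=Xiu: ward='SURG' → inner[systolic < 129] → T3
patient=Yara: ward='GEN' → inner[triage < 2] → T0
patient=Zane: ward='GEN' → inner[triage < 2] → T0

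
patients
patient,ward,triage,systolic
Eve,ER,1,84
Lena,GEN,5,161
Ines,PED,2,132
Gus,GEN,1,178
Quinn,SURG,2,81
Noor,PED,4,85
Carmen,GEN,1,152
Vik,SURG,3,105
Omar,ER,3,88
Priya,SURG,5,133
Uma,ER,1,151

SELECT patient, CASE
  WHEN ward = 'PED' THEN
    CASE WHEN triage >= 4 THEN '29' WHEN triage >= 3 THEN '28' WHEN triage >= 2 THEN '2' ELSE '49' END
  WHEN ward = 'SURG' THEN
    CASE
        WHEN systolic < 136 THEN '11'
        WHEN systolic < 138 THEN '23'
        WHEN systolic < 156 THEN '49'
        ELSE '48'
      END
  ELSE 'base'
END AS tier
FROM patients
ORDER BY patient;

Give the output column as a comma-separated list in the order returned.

base, base, base, 2, base, 29, base, 11, 11, base, 11

patient=Carmen: ward='GEN' → outer ELSE → base
patient=Eve: ward='ER' → outer ELSE → base
patient=Gus: ward='GEN' → outer ELSE → base
patient=Ines: ward='PED' → inner[triage >= 2] → 2
patient=Lena: ward='GEN' → outer ELSE → base
patient=Noor: ward='PED' → inner[triage >= 4] → 29
patient=Omar: ward='ER' → outer ELSE → base
patient=Priya: ward='SURG' → inner[systolic < 136] → 11
patient=Quinn: ward='SURG' → inner[systolic < 136] → 11
patient=Uma: ward='ER' → outer ELSE → base
patient=Vik: ward='SURG' → inner[systolic < 136] → 11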